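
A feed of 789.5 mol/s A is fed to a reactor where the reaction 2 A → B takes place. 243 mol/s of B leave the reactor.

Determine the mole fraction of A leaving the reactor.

For B: n = n₀ + 1ξ → 243 = 0 + 1ξ, giving ξ = 243 mol/s.
Outlet amounts (n = n₀ + ν ξ):
  A: 789.5 − 2(243) = 303.5
  B: 0 + 1(243) = 243
Total out = 546.5 mol/s; y_A = 303.5 / 546.5 = 0.5554.

0.555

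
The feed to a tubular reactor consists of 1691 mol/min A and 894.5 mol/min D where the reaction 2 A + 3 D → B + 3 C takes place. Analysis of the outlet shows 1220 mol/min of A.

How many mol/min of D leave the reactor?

188 mol/min

For A: n = n₀ − 2ξ → 1220 = 1691 − 2ξ, giving ξ = 235.5 mol/min.
Outlet amounts (n = n₀ + ν ξ):
  A: 1691 − 2(235.5) = 1220
  D: 894.5 − 3(235.5) = 188
  B: 0 + 1(235.5) = 235.5
  C: 0 + 3(235.5) = 706.5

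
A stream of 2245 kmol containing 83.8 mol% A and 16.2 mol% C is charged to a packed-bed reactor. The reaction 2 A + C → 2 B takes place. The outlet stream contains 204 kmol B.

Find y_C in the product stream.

For B: n = n₀ + 2ξ → 204 = 0 + 2ξ, giving ξ = 102 kmol.
Outlet amounts (n = n₀ + ν ξ):
  A: 1881 − 2(102) = 1677
  C: 363.7 − 1(102) = 261.7
  B: 0 + 2(102) = 204
Total out = 2143 kmol; y_C = 261.7 / 2143 = 0.1221.

0.122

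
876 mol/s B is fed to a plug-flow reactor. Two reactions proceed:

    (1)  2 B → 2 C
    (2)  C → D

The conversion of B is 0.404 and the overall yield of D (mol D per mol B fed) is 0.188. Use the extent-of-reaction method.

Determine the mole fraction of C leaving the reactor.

0.216

Conversion of B: B consumed = 2ξ₁ = 0.404 × 876 → ξ₁ = 177 mol/s.
Yield of D: 1ξ₂ / 876 = 0.188 → ξ₂ = 164.7 mol/s.
Outlet amounts (n = n₀ + Σ ν·ξ):
  B: 876 − 2(177) = 522.1
  C: 0 + 2(177) − 1(164.7) = 189.2
  D: 0 + 1(164.7) = 164.7
Total out = 876 mol/s; y_C = 189.2 / 876 = 0.216.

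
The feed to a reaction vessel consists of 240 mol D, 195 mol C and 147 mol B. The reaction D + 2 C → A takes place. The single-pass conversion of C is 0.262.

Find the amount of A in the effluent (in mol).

C reacted = 0.262 × 195 = 51.09 mol; ν_C = −2, so ξ = 51.09/2 = 25.55 mol.
Outlet amounts (n = n₀ + ν ξ):
  D: 240 − 1(25.55) = 214.5
  C: 195 − 2(25.55) = 143.9
  A: 0 + 1(25.55) = 25.55
  B: 147 (inert)

25.5 mol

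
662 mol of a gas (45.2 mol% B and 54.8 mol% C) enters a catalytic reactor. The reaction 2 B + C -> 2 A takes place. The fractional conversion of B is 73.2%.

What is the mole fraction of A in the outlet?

0.396

B reacted = 0.732 × 299.2 = 219 mol; ν_B = −2, so ξ = 219/2 = 109.5 mol.
Outlet amounts (n = n₀ + ν ξ):
  B: 299.2 − 2(109.5) = 80.19
  C: 362.8 − 1(109.5) = 253.3
  A: 0 + 2(109.5) = 219
Total out = 552.5 mol; y_A = 219 / 552.5 = 0.3964.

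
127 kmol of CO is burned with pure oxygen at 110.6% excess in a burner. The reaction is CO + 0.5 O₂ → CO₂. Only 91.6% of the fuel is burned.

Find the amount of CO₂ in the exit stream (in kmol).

116 kmol

Stoichiometric O₂ = 0.5 × 127 = 63.5 kmol; O₂ fed = 63.5 × 2.106 = 133.7 kmol.
Fuel reacted = 0.916 × 127 → ξ = 116.3 kmol.
Outlet (n = n₀ + ν ξ):
  CO: 127 − 1(116.3) = 10.67
  O₂: 133.7 − 0.5(116.3) = 75.56
  CO₂: 0 + 1(116.3) = 116.3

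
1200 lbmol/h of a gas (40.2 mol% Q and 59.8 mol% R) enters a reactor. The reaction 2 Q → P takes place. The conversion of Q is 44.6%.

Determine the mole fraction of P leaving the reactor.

Q reacted = 0.446 × 482.4 = 215.2 lbmol/h; ν_Q = −2, so ξ = 215.2/2 = 107.6 lbmol/h.
Outlet amounts (n = n₀ + ν ξ):
  Q: 482.4 − 2(107.6) = 267.2
  P: 0 + 1(107.6) = 107.6
  R: 717.6 (inert)
Total out = 1092 lbmol/h; y_P = 107.6 / 1092 = 0.09847.

0.0985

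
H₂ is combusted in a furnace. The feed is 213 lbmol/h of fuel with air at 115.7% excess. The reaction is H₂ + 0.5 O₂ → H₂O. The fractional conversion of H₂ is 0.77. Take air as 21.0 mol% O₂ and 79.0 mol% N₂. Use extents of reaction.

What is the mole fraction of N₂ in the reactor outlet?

Stoichiometric O₂ = 0.5 × 213 = 106.5 lbmol/h; O₂ fed = 106.5 × 2.157 = 229.7 lbmol/h.
N₂ fed = 229.7 × 79/21 = 864.2 lbmol/h.
Fuel reacted = 0.77 × 213 → ξ = 164 lbmol/h.
Outlet (n = n₀ + ν ξ):
  H₂: 213 − 1(164) = 48.99
  O₂: 229.7 − 0.5(164) = 147.7
  N₂: 864.2 (inert)
  H₂O: 0 + 1(164) = 164
Total out = 1225 lbmol/h; y_N₂ = 864.2 / 1225 = 0.7055.

0.706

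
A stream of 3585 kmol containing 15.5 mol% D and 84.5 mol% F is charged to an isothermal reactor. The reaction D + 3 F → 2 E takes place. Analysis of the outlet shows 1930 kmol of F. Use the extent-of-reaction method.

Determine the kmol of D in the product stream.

189 kmol

For F: n = n₀ − 3ξ → 1930 = 3029 − 3ξ, giving ξ = 366.4 kmol.
Outlet amounts (n = n₀ + ν ξ):
  D: 555.7 − 1(366.4) = 189.2
  F: 3029 − 3(366.4) = 1930
  E: 0 + 2(366.4) = 732.9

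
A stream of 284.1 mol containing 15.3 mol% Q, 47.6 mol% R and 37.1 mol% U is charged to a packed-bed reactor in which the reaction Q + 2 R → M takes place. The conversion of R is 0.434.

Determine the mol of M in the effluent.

R reacted = 0.434 × 135.2 = 58.69 mol; ν_R = −2, so ξ = 58.69/2 = 29.35 mol.
Outlet amounts (n = n₀ + ν ξ):
  Q: 43.47 − 1(29.35) = 14.12
  R: 135.2 − 2(29.35) = 76.54
  M: 0 + 1(29.35) = 29.35
  U: 105.4 (inert)

29.3 mol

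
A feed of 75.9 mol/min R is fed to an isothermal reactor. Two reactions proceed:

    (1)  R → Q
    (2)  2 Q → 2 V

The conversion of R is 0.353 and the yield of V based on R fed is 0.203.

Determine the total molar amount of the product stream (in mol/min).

75.9 mol/min

Conversion of R: R consumed = 1ξ₁ = 0.353 × 75.9 → ξ₁ = 26.79 mol/min.
Yield of V: 2ξ₂ / 75.9 = 0.203 → ξ₂ = 7.704 mol/min.
Outlet amounts (n = n₀ + Σ ν·ξ):
  R: 75.9 − 1(26.79) = 49.11
  Q: 0 + 1(26.79) − 2(7.704) = 11.38
  V: 0 + 2(7.704) = 15.41
Total out = 49.11 + 11.38 + 15.41 = 75.9 mol/min.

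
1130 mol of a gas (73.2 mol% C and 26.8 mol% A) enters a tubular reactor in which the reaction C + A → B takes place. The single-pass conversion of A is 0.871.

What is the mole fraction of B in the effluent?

0.305

A reacted = 0.871 × 302.8 = 263.8 mol; ν_A = −1, so ξ = 263.8/1 = 263.8 mol.
Outlet amounts (n = n₀ + ν ξ):
  C: 827.2 − 1(263.8) = 563.4
  A: 302.8 − 1(263.8) = 39.07
  B: 0 + 1(263.8) = 263.8
Total out = 866.2 mol; y_B = 263.8 / 866.2 = 0.3045.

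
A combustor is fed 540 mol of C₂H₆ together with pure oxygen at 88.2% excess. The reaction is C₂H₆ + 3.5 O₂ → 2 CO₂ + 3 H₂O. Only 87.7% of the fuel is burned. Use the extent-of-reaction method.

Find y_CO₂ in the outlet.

Stoichiometric O₂ = 3.5 × 540 = 1890 mol; O₂ fed = 1890 × 1.882 = 3557 mol.
Fuel reacted = 0.877 × 540 → ξ = 473.6 mol.
Outlet (n = n₀ + ν ξ):
  C₂H₆: 540 − 1(473.6) = 66.42
  O₂: 3557 − 3.5(473.6) = 1899
  CO₂: 0 + 2(473.6) = 947.2
  H₂O: 0 + 3(473.6) = 1421
Total out = 4334 mol; y_CO₂ = 947.2 / 4334 = 0.2186.

0.219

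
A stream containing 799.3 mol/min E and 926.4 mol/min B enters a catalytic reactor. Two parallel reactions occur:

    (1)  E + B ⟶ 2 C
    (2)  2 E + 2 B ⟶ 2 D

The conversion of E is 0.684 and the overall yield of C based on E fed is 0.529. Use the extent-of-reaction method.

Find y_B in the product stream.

Yield of C: 2ξ₁ / 799.3 = 0.529 → ξ₁ = 211.4 mol/min.
Conversion of E: 1ξ₁ + 2ξ₂ = 0.684 × 799.3 = 546.7 → ξ₂ = 167.7 mol/min.
Outlet amounts (n = n₀ + Σ ν·ξ):
  E: 799.3 − 1(211.4) − 2(167.7) = 252.6
  B: 926.4 − 1(211.4) − 2(167.7) = 379.7
  C: 0 + 2(211.4) = 422.8
  D: 0 + 2(167.7) = 335.3
Total out = 1390 mol/min; y_B = 379.7 / 1390 = 0.2731.

0.273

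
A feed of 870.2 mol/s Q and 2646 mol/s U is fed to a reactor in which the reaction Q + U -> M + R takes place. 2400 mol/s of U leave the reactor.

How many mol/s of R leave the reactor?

For U: n = n₀ − 1ξ → 2400 = 2646 − 1ξ, giving ξ = 246 mol/s.
Outlet amounts (n = n₀ + ν ξ):
  Q: 870.2 − 1(246) = 624.2
  U: 2646 − 1(246) = 2400
  M: 0 + 1(246) = 246
  R: 0 + 1(246) = 246

246 mol/s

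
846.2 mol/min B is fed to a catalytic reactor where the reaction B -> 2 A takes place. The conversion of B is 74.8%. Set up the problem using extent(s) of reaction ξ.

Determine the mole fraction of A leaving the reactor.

0.856

B reacted = 0.748 × 846.2 = 633 mol/min; ν_B = −1, so ξ = 633/1 = 633 mol/min.
Outlet amounts (n = n₀ + ν ξ):
  B: 846.2 − 1(633) = 213.2
  A: 0 + 2(633) = 1266
Total out = 1479 mol/min; y_A = 1266 / 1479 = 0.8558.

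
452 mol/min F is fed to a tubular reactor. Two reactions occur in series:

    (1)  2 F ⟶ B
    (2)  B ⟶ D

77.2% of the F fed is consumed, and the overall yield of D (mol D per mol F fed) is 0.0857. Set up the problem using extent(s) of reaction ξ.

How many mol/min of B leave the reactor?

Conversion of F: F consumed = 2ξ₁ = 0.772 × 452 → ξ₁ = 174.5 mol/min.
Yield of D: 1ξ₂ / 452 = 0.0857 → ξ₂ = 38.74 mol/min.
Outlet amounts (n = n₀ + Σ ν·ξ):
  F: 452 − 2(174.5) = 103.1
  B: 0 + 1(174.5) − 1(38.74) = 135.7
  D: 0 + 1(38.74) = 38.74

136 mol/min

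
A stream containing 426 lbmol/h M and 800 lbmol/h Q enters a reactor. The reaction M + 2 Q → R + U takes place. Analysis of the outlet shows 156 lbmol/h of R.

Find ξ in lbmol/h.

For R: n = n₀ + 1ξ → 156 = 0 + 1ξ, giving ξ = 156 lbmol/h.
Outlet amounts (n = n₀ + ν ξ):
  M: 426 − 1(156) = 270
  Q: 800 − 2(156) = 488
  R: 0 + 1(156) = 156
  U: 0 + 1(156) = 156

ξ = 156 lbmol/h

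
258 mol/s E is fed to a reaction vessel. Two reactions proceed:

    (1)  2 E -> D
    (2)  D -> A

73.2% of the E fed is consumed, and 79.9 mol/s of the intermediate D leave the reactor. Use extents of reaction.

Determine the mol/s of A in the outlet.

14.5 mol/s

Conversion of E: E consumed = 2ξ₁ = 0.732 × 258 → ξ₁ = 94.43 mol/s.
D balance: n_D = 0 + 1ξ₁ − 1ξ₂ = 79.9 → ξ₂ = (1·94.43 − 79.9)/1 = 14.53 mol/s.
Outlet amounts (n = n₀ + Σ ν·ξ):
  E: 258 − 2(94.43) = 69.14
  D: 0 + 1(94.43) − 1(14.53) = 79.9
  A: 0 + 1(14.53) = 14.53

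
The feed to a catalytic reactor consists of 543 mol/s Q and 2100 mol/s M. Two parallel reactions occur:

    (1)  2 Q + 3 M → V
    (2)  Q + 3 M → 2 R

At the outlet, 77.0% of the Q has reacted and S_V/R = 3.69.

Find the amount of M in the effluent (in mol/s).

1430 mol/s

Conversion of Q: Q consumed = 0.77 × 543 = 418.1 mol/s = 2ξ₁ + 1ξ₂.
Selectivity: 1ξ₁ / (2ξ₂) = 3.69 → ξ₁ = 7.38 ξ₂.
Substitute: (2·7.38 + 1) ξ₂ = 418.1 → ξ₂ = 26.53 mol/s, ξ₁ = 195.8 mol/s.
Outlet amounts (n = n₀ + Σ ν·ξ):
  Q: 543 − 2(195.8) − 1(26.53) = 124.9
  M: 2100 − 3(195.8) − 3(26.53) = 1433
  V: 0 + 1(195.8) = 195.8
  R: 0 + 2(26.53) = 53.06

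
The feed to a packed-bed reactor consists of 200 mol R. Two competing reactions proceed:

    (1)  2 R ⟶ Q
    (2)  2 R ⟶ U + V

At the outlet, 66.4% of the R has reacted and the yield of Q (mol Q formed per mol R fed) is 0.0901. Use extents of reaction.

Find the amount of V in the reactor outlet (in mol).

48.4 mol

Yield of Q: 1ξ₁ / 200 = 0.0901 → ξ₁ = 18.02 mol.
Conversion of R: 2ξ₁ + 2ξ₂ = 0.664 × 200 = 132.8 → ξ₂ = 48.38 mol.
Outlet amounts (n = n₀ + Σ ν·ξ):
  R: 200 − 2(18.02) − 2(48.38) = 67.2
  Q: 0 + 1(18.02) = 18.02
  U: 0 + 1(48.38) = 48.38
  V: 0 + 1(48.38) = 48.38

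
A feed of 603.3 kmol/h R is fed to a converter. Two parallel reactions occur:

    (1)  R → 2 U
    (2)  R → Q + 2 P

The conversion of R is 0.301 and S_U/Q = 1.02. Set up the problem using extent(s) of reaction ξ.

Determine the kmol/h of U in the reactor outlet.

123 kmol/h

Conversion of R: R consumed = 0.301 × 603.3 = 181.6 kmol/h = 1ξ₁ + 1ξ₂.
Selectivity: 2ξ₁ / (1ξ₂) = 1.02 → ξ₁ = 0.51 ξ₂.
Substitute: (1·0.51 + 1) ξ₂ = 181.6 → ξ₂ = 120.3 kmol/h, ξ₁ = 61.33 kmol/h.
Outlet amounts (n = n₀ + Σ ν·ξ):
  R: 603.3 − 1(61.33) − 1(120.3) = 421.7
  U: 0 + 2(61.33) = 122.7
  Q: 0 + 1(120.3) = 120.3
  P: 0 + 2(120.3) = 240.5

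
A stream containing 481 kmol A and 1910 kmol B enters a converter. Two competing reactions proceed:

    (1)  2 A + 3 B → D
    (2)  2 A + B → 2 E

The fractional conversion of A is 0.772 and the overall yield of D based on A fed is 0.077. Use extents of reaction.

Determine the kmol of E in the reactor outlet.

297 kmol

Yield of D: 1ξ₁ / 481 = 0.077 → ξ₁ = 37.04 kmol.
Conversion of A: 2ξ₁ + 2ξ₂ = 0.772 × 481 = 371.3 → ξ₂ = 148.6 kmol.
Outlet amounts (n = n₀ + Σ ν·ξ):
  A: 481 − 2(37.04) − 2(148.6) = 109.7
  B: 1910 − 3(37.04) − 1(148.6) = 1650
  D: 0 + 1(37.04) = 37.04
  E: 0 + 2(148.6) = 297.3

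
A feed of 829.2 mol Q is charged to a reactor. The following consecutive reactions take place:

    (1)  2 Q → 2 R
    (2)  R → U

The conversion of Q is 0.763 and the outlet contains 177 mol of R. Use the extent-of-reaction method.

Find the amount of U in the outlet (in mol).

456 mol

Conversion of Q: Q consumed = 2ξ₁ = 0.763 × 829.2 → ξ₁ = 316.3 mol.
R balance: n_R = 0 + 2ξ₁ − 1ξ₂ = 177 → ξ₂ = (2·316.3 − 177)/1 = 455.7 mol.
Outlet amounts (n = n₀ + Σ ν·ξ):
  Q: 829.2 − 2(316.3) = 196.5
  R: 0 + 2(316.3) − 1(455.7) = 177
  U: 0 + 1(455.7) = 455.7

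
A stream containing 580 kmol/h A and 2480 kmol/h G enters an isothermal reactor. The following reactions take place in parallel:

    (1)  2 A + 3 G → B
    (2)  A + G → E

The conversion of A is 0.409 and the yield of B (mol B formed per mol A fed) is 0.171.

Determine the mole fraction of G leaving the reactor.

0.817

Yield of B: 1ξ₁ / 580 = 0.171 → ξ₁ = 99.18 kmol/h.
Conversion of A: 2ξ₁ + 1ξ₂ = 0.409 × 580 = 237.2 → ξ₂ = 38.86 kmol/h.
Outlet amounts (n = n₀ + Σ ν·ξ):
  A: 580 − 2(99.18) − 1(38.86) = 342.8
  G: 2480 − 3(99.18) − 1(38.86) = 2144
  B: 0 + 1(99.18) = 99.18
  E: 0 + 1(38.86) = 38.86
Total out = 2624 kmol/h; y_G = 2144 / 2624 = 0.8168.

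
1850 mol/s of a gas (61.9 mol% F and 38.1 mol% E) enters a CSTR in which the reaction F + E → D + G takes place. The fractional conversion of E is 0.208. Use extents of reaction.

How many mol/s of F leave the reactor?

999 mol/s

E reacted = 0.208 × 704.9 = 146.6 mol/s; ν_E = −1, so ξ = 146.6/1 = 146.6 mol/s.
Outlet amounts (n = n₀ + ν ξ):
  F: 1145 − 1(146.6) = 998.5
  E: 704.9 − 1(146.6) = 558.2
  D: 0 + 1(146.6) = 146.6
  G: 0 + 1(146.6) = 146.6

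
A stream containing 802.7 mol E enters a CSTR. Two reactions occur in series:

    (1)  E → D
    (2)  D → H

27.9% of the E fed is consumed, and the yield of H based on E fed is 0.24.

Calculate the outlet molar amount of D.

Conversion of E: E consumed = 1ξ₁ = 0.279 × 802.7 → ξ₁ = 224 mol.
Yield of H: 1ξ₂ / 802.7 = 0.24 → ξ₂ = 192.6 mol.
Outlet amounts (n = n₀ + Σ ν·ξ):
  E: 802.7 − 1(224) = 578.7
  D: 0 + 1(224) − 1(192.6) = 31.31
  H: 0 + 1(192.6) = 192.6

31.3 mol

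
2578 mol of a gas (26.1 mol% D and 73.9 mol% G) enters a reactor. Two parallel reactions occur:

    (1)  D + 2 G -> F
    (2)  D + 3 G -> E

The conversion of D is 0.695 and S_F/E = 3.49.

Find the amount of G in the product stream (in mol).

Conversion of D: D consumed = 0.695 × 672.9 = 467.6 mol = 1ξ₁ + 1ξ₂.
Selectivity: 1ξ₁ / (1ξ₂) = 3.49 → ξ₁ = 3.49 ξ₂.
Substitute: (1·3.49 + 1) ξ₂ = 467.6 → ξ₂ = 104.2 mol, ξ₁ = 363.5 mol.
Outlet amounts (n = n₀ + Σ ν·ξ):
  D: 672.9 − 1(363.5) − 1(104.2) = 205.2
  G: 1905 − 2(363.5) − 3(104.2) = 865.7
  F: 0 + 1(363.5) = 363.5
  E: 0 + 1(104.2) = 104.2

866 mol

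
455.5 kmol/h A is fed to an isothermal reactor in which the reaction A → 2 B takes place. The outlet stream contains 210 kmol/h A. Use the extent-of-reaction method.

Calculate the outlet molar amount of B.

491 kmol/h

For A: n = n₀ − 1ξ → 210 = 455.5 − 1ξ, giving ξ = 245.5 kmol/h.
Outlet amounts (n = n₀ + ν ξ):
  A: 455.5 − 1(245.5) = 210
  B: 0 + 2(245.5) = 491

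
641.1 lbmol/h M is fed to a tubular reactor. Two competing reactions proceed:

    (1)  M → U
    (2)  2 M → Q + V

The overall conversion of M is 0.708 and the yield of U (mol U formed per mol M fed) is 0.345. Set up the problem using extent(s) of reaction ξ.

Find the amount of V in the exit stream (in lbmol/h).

Yield of U: 1ξ₁ / 641.1 = 0.345 → ξ₁ = 221.2 lbmol/h.
Conversion of M: 1ξ₁ + 2ξ₂ = 0.708 × 641.1 = 453.9 → ξ₂ = 116.4 lbmol/h.
Outlet amounts (n = n₀ + Σ ν·ξ):
  M: 641.1 − 1(221.2) − 2(116.4) = 187.2
  U: 0 + 1(221.2) = 221.2
  Q: 0 + 1(116.4) = 116.4
  V: 0 + 1(116.4) = 116.4

116 lbmol/h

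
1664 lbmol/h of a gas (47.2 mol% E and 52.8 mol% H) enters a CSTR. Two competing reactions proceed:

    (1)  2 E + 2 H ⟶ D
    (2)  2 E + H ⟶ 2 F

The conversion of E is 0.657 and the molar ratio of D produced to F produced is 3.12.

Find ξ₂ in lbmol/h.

ξ₂ = 35.6 lbmol/h

Conversion of E: E consumed = 0.657 × 785.4 = 516 lbmol/h = 2ξ₁ + 2ξ₂.
Selectivity: 1ξ₁ / (2ξ₂) = 3.12 → ξ₁ = 6.24 ξ₂.
Substitute: (2·6.24 + 2) ξ₂ = 516 → ξ₂ = 35.64 lbmol/h, ξ₁ = 222.4 lbmol/h.
Outlet amounts (n = n₀ + Σ ν·ξ):
  E: 785.4 − 2(222.4) − 2(35.64) = 269.4
  H: 878.6 − 2(222.4) − 1(35.64) = 398.2
  D: 0 + 1(222.4) = 222.4
  F: 0 + 2(35.64) = 71.27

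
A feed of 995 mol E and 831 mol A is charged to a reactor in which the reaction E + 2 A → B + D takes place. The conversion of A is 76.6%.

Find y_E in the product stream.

A reacted = 0.766 × 831 = 636.5 mol; ν_A = −2, so ξ = 636.5/2 = 318.3 mol.
Outlet amounts (n = n₀ + ν ξ):
  E: 995 − 1(318.3) = 676.7
  A: 831 − 2(318.3) = 194.5
  B: 0 + 1(318.3) = 318.3
  D: 0 + 1(318.3) = 318.3
Total out = 1508 mol; y_E = 676.7 / 1508 = 0.4488.

0.449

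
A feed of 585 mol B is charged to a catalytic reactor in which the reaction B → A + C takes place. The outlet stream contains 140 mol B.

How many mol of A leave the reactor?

For B: n = n₀ − 1ξ → 140 = 585 − 1ξ, giving ξ = 445 mol.
Outlet amounts (n = n₀ + ν ξ):
  B: 585 − 1(445) = 140
  A: 0 + 1(445) = 445
  C: 0 + 1(445) = 445

445 mol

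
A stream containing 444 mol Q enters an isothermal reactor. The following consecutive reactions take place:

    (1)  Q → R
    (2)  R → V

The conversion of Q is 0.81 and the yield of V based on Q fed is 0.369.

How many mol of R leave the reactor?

196 mol

Conversion of Q: Q consumed = 1ξ₁ = 0.81 × 444 → ξ₁ = 359.6 mol.
Yield of V: 1ξ₂ / 444 = 0.369 → ξ₂ = 163.8 mol.
Outlet amounts (n = n₀ + Σ ν·ξ):
  Q: 444 − 1(359.6) = 84.36
  R: 0 + 1(359.6) − 1(163.8) = 195.8
  V: 0 + 1(163.8) = 163.8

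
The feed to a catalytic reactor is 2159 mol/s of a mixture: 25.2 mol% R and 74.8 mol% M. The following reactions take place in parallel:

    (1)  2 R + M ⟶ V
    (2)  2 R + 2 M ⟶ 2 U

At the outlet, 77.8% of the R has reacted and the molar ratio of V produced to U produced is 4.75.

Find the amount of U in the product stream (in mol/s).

Conversion of R: R consumed = 0.778 × 544.1 = 423.3 mol/s = 2ξ₁ + 2ξ₂.
Selectivity: 1ξ₁ / (2ξ₂) = 4.75 → ξ₁ = 9.5 ξ₂.
Substitute: (2·9.5 + 2) ξ₂ = 423.3 → ξ₂ = 20.16 mol/s, ξ₁ = 191.5 mol/s.
Outlet amounts (n = n₀ + Σ ν·ξ):
  R: 544.1 − 2(191.5) − 2(20.16) = 120.8
  M: 1615 − 1(191.5) − 2(20.16) = 1383
  V: 0 + 1(191.5) = 191.5
  U: 0 + 2(20.16) = 40.31

40.3 mol/s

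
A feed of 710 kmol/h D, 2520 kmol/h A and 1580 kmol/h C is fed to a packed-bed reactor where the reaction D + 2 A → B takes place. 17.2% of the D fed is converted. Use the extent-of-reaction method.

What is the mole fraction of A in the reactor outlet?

0.498

D reacted = 0.172 × 710 = 122.1 kmol/h; ν_D = −1, so ξ = 122.1/1 = 122.1 kmol/h.
Outlet amounts (n = n₀ + ν ξ):
  D: 710 − 1(122.1) = 587.9
  A: 2520 − 2(122.1) = 2276
  B: 0 + 1(122.1) = 122.1
  C: 1580 (inert)
Total out = 4566 kmol/h; y_A = 2276 / 4566 = 0.4984.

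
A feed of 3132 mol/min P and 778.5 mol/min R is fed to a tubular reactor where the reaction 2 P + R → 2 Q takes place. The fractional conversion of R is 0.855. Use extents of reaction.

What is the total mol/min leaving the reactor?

R reacted = 0.855 × 778.5 = 665.6 mol/min; ν_R = −1, so ξ = 665.6/1 = 665.6 mol/min.
Outlet amounts (n = n₀ + ν ξ):
  P: 3132 − 2(665.6) = 1801
  R: 778.5 − 1(665.6) = 112.9
  Q: 0 + 2(665.6) = 1331
Total out = 1801 + 112.9 + 1331 = 3245 mol/min.

3240 mol/min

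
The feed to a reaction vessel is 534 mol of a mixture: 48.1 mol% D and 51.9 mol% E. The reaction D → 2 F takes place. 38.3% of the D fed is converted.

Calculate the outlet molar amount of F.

197 mol

D reacted = 0.383 × 256.9 = 98.38 mol; ν_D = −1, so ξ = 98.38/1 = 98.38 mol.
Outlet amounts (n = n₀ + ν ξ):
  D: 256.9 − 1(98.38) = 158.5
  F: 0 + 2(98.38) = 196.8
  E: 277.1 (inert)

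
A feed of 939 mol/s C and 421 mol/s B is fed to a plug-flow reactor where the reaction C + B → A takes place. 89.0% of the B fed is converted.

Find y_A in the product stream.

0.38

B reacted = 0.89 × 421 = 374.7 mol/s; ν_B = −1, so ξ = 374.7/1 = 374.7 mol/s.
Outlet amounts (n = n₀ + ν ξ):
  C: 939 − 1(374.7) = 564.3
  B: 421 − 1(374.7) = 46.31
  A: 0 + 1(374.7) = 374.7
Total out = 985.3 mol/s; y_A = 374.7 / 985.3 = 0.3803.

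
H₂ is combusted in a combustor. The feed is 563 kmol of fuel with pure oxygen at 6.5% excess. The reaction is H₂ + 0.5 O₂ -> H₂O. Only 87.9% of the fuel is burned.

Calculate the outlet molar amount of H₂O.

495 kmol

Stoichiometric O₂ = 0.5 × 563 = 281.5 kmol; O₂ fed = 281.5 × 1.065 = 299.8 kmol.
Fuel reacted = 0.879 × 563 → ξ = 494.9 kmol.
Outlet (n = n₀ + ν ξ):
  H₂: 563 − 1(494.9) = 68.12
  O₂: 299.8 − 0.5(494.9) = 52.36
  H₂O: 0 + 1(494.9) = 494.9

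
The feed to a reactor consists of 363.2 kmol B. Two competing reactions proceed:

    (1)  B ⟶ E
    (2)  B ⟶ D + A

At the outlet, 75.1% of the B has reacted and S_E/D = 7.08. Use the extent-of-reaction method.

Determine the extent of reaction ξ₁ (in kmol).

ξ₁ = 239 kmol

Conversion of B: B consumed = 0.751 × 363.2 = 272.8 kmol = 1ξ₁ + 1ξ₂.
Selectivity: 1ξ₁ / (1ξ₂) = 7.08 → ξ₁ = 7.08 ξ₂.
Substitute: (1·7.08 + 1) ξ₂ = 272.8 → ξ₂ = 33.76 kmol, ξ₁ = 239 kmol.
Outlet amounts (n = n₀ + Σ ν·ξ):
  B: 363.2 − 1(239) − 1(33.76) = 90.44
  E: 0 + 1(239) = 239
  D: 0 + 1(33.76) = 33.76
  A: 0 + 1(33.76) = 33.76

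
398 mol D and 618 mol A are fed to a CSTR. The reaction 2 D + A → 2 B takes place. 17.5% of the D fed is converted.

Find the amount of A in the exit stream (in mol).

583 mol

D reacted = 0.175 × 398 = 69.65 mol; ν_D = −2, so ξ = 69.65/2 = 34.82 mol.
Outlet amounts (n = n₀ + ν ξ):
  D: 398 − 2(34.82) = 328.4
  A: 618 − 1(34.82) = 583.2
  B: 0 + 2(34.82) = 69.65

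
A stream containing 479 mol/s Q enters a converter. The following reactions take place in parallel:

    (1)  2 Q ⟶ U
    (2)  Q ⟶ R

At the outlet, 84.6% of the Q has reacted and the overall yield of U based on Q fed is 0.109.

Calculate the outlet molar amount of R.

Yield of U: 1ξ₁ / 479 = 0.109 → ξ₁ = 52.21 mol/s.
Conversion of Q: 2ξ₁ + 1ξ₂ = 0.846 × 479 = 405.2 → ξ₂ = 300.8 mol/s.
Outlet amounts (n = n₀ + Σ ν·ξ):
  Q: 479 − 2(52.21) − 1(300.8) = 73.77
  U: 0 + 1(52.21) = 52.21
  R: 0 + 1(300.8) = 300.8

301 mol/s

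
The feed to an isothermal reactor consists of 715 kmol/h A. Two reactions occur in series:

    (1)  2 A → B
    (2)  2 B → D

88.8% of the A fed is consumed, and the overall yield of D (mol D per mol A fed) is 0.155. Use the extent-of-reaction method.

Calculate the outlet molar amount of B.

Conversion of A: A consumed = 2ξ₁ = 0.888 × 715 → ξ₁ = 317.5 kmol/h.
Yield of D: 1ξ₂ / 715 = 0.155 → ξ₂ = 110.8 kmol/h.
Outlet amounts (n = n₀ + Σ ν·ξ):
  A: 715 − 2(317.5) = 80.08
  B: 0 + 1(317.5) − 2(110.8) = 95.81
  D: 0 + 1(110.8) = 110.8

95.8 kmol/h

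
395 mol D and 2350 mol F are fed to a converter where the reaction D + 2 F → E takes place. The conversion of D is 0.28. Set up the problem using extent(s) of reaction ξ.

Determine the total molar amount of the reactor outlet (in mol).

2520 mol

D reacted = 0.28 × 395 = 110.6 mol; ν_D = −1, so ξ = 110.6/1 = 110.6 mol.
Outlet amounts (n = n₀ + ν ξ):
  D: 395 − 1(110.6) = 284.4
  F: 2350 − 2(110.6) = 2129
  E: 0 + 1(110.6) = 110.6
Total out = 284.4 + 2129 + 110.6 = 2524 mol.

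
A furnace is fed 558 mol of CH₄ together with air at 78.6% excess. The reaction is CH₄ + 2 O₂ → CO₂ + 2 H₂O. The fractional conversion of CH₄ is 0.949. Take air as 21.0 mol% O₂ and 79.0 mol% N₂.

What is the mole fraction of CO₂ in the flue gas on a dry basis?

0.0589

Stoichiometric O₂ = 2 × 558 = 1116 mol; O₂ fed = 1116 × 1.786 = 1993 mol.
N₂ fed = 1993 × 79/21 = 7498 mol.
Fuel reacted = 0.949 × 558 → ξ = 529.5 mol.
Outlet (n = n₀ + ν ξ):
  CH₄: 558 − 1(529.5) = 28.46
  O₂: 1993 − 2(529.5) = 934.1
  N₂: 7498 (inert)
  CO₂: 0 + 1(529.5) = 529.5
  H₂O: 0 + 2(529.5) = 1059
Dry total = 8990 mol; y_CO₂ (dry) = 529.5 / 8990 = 0.0589.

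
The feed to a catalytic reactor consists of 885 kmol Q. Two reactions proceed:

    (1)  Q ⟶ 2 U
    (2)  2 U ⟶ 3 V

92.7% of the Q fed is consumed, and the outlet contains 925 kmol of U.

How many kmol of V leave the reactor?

Conversion of Q: Q consumed = 1ξ₁ = 0.927 × 885 → ξ₁ = 820.4 kmol.
U balance: n_U = 0 + 2ξ₁ − 2ξ₂ = 925 → ξ₂ = (2·820.4 − 925)/2 = 357.9 kmol.
Outlet amounts (n = n₀ + Σ ν·ξ):
  Q: 885 − 1(820.4) = 64.6
  U: 0 + 2(820.4) − 2(357.9) = 925
  V: 0 + 3(357.9) = 1074

1070 kmol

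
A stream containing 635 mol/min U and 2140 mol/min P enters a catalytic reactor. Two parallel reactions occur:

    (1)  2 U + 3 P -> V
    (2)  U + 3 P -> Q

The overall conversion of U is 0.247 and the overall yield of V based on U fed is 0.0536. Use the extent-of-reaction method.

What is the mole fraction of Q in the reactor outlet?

Yield of V: 1ξ₁ / 635 = 0.0536 → ξ₁ = 34.04 mol/min.
Conversion of U: 2ξ₁ + 1ξ₂ = 0.247 × 635 = 156.8 → ξ₂ = 88.77 mol/min.
Outlet amounts (n = n₀ + Σ ν·ξ):
  U: 635 − 2(34.04) − 1(88.77) = 478.2
  P: 2140 − 3(34.04) − 3(88.77) = 1772
  V: 0 + 1(34.04) = 34.04
  Q: 0 + 1(88.77) = 88.77
Total out = 2373 mol/min; y_Q = 88.77 / 2373 = 0.03742.

0.0374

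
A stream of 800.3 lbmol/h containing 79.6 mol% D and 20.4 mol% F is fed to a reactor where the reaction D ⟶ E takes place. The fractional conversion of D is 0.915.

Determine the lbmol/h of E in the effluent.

583 lbmol/h

D reacted = 0.915 × 637 = 582.9 lbmol/h; ν_D = −1, so ξ = 582.9/1 = 582.9 lbmol/h.
Outlet amounts (n = n₀ + ν ξ):
  D: 637 − 1(582.9) = 54.15
  E: 0 + 1(582.9) = 582.9
  F: 163.3 (inert)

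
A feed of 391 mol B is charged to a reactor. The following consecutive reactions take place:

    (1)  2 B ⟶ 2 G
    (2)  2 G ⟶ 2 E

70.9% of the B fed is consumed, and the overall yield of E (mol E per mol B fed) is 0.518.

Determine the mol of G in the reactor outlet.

74.7 mol

Conversion of B: B consumed = 2ξ₁ = 0.709 × 391 → ξ₁ = 138.6 mol.
Yield of E: 2ξ₂ / 391 = 0.518 → ξ₂ = 101.3 mol.
Outlet amounts (n = n₀ + Σ ν·ξ):
  B: 391 − 2(138.6) = 113.8
  G: 0 + 2(138.6) − 2(101.3) = 74.68
  E: 0 + 2(101.3) = 202.5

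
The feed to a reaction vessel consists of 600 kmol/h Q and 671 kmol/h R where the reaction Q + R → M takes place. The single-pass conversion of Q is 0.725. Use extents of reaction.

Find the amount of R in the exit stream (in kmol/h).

236 kmol/h

Q reacted = 0.725 × 600 = 435 kmol/h; ν_Q = −1, so ξ = 435/1 = 435 kmol/h.
Outlet amounts (n = n₀ + ν ξ):
  Q: 600 − 1(435) = 165
  R: 671 − 1(435) = 236
  M: 0 + 1(435) = 435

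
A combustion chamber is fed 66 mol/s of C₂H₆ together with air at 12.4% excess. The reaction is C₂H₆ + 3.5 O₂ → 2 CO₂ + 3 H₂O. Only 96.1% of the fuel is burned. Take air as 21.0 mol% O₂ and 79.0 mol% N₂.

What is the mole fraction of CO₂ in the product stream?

Stoichiometric O₂ = 3.5 × 66 = 231 mol/s; O₂ fed = 231 × 1.124 = 259.6 mol/s.
N₂ fed = 259.6 × 79/21 = 976.8 mol/s.
Fuel reacted = 0.961 × 66 → ξ = 63.43 mol/s.
Outlet (n = n₀ + ν ξ):
  C₂H₆: 66 − 1(63.43) = 2.574
  O₂: 259.6 − 3.5(63.43) = 37.65
  N₂: 976.8 (inert)
  CO₂: 0 + 2(63.43) = 126.9
  H₂O: 0 + 3(63.43) = 190.3
Total out = 1334 mol/s; y_CO₂ = 126.9 / 1334 = 0.09508.

0.0951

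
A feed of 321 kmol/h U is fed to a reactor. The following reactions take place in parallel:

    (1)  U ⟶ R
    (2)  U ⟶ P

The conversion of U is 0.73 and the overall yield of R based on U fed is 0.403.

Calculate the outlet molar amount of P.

105 kmol/h

Yield of R: 1ξ₁ / 321 = 0.403 → ξ₁ = 129.4 kmol/h.
Conversion of U: 1ξ₁ + 1ξ₂ = 0.73 × 321 = 234.3 → ξ₂ = 105 kmol/h.
Outlet amounts (n = n₀ + Σ ν·ξ):
  U: 321 − 1(129.4) − 1(105) = 86.67
  R: 0 + 1(129.4) = 129.4
  P: 0 + 1(105) = 105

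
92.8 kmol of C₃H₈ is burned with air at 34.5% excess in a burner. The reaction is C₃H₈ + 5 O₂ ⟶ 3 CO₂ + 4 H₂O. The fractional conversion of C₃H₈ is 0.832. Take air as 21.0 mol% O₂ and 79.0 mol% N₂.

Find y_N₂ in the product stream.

0.747

Stoichiometric O₂ = 5 × 92.8 = 464 kmol; O₂ fed = 464 × 1.345 = 624.1 kmol.
N₂ fed = 624.1 × 79/21 = 2348 kmol.
Fuel reacted = 0.832 × 92.8 → ξ = 77.21 kmol.
Outlet (n = n₀ + ν ξ):
  C₃H₈: 92.8 − 1(77.21) = 15.59
  O₂: 624.1 − 5(77.21) = 238
  N₂: 2348 (inert)
  CO₂: 0 + 3(77.21) = 231.6
  H₂O: 0 + 4(77.21) = 308.8
Total out = 3142 kmol; y_N₂ = 2348 / 3142 = 0.7473.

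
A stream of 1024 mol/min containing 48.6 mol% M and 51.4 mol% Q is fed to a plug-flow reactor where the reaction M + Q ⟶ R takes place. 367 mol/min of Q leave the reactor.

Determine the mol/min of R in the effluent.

For Q: n = n₀ − 1ξ → 367 = 526.3 − 1ξ, giving ξ = 159.3 mol/min.
Outlet amounts (n = n₀ + ν ξ):
  M: 497.7 − 1(159.3) = 338.3
  Q: 526.3 − 1(159.3) = 367
  R: 0 + 1(159.3) = 159.3

159 mol/min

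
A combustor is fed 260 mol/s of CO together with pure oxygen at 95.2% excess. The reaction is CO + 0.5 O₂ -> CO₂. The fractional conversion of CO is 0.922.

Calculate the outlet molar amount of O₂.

134 mol/s

Stoichiometric O₂ = 0.5 × 260 = 130 mol/s; O₂ fed = 130 × 1.952 = 253.8 mol/s.
Fuel reacted = 0.922 × 260 → ξ = 239.7 mol/s.
Outlet (n = n₀ + ν ξ):
  CO: 260 − 1(239.7) = 20.28
  O₂: 253.8 − 0.5(239.7) = 133.9
  CO₂: 0 + 1(239.7) = 239.7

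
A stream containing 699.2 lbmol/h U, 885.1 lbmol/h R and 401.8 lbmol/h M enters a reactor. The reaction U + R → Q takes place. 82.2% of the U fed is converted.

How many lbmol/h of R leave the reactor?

U reacted = 0.822 × 699.2 = 574.7 lbmol/h; ν_U = −1, so ξ = 574.7/1 = 574.7 lbmol/h.
Outlet amounts (n = n₀ + ν ξ):
  U: 699.2 − 1(574.7) = 124.5
  R: 885.1 − 1(574.7) = 310.4
  Q: 0 + 1(574.7) = 574.7
  M: 401.8 (inert)

310 lbmol/h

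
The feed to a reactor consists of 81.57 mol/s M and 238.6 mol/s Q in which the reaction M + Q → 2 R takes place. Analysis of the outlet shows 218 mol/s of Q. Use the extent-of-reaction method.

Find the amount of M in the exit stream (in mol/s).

61 mol/s

For Q: n = n₀ − 1ξ → 218 = 238.6 − 1ξ, giving ξ = 20.6 mol/s.
Outlet amounts (n = n₀ + ν ξ):
  M: 81.57 − 1(20.6) = 60.97
  Q: 238.6 − 1(20.6) = 218
  R: 0 + 2(20.6) = 41.2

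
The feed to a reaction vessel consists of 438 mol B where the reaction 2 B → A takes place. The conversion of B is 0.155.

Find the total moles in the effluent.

B reacted = 0.155 × 438 = 67.89 mol; ν_B = −2, so ξ = 67.89/2 = 33.95 mol.
Outlet amounts (n = n₀ + ν ξ):
  B: 438 − 2(33.95) = 370.1
  A: 0 + 1(33.95) = 33.95
Total out = 370.1 + 33.95 = 404.1 mol.

404 mol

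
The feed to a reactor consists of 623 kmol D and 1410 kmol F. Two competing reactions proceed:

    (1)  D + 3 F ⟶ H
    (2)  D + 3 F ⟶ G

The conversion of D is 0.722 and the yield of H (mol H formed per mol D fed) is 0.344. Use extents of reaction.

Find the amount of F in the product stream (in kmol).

Yield of H: 1ξ₁ / 623 = 0.344 → ξ₁ = 214.3 kmol.
Conversion of D: 1ξ₁ + 1ξ₂ = 0.722 × 623 = 449.8 → ξ₂ = 235.5 kmol.
Outlet amounts (n = n₀ + Σ ν·ξ):
  D: 623 − 1(214.3) − 1(235.5) = 173.2
  F: 1410 − 3(214.3) − 3(235.5) = 60.58
  H: 0 + 1(214.3) = 214.3
  G: 0 + 1(235.5) = 235.5

60.6 kmol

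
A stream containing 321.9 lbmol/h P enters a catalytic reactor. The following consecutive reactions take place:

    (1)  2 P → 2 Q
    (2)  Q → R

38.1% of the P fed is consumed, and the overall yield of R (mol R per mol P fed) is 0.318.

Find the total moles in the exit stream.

Conversion of P: P consumed = 2ξ₁ = 0.381 × 321.9 → ξ₁ = 61.32 lbmol/h.
Yield of R: 1ξ₂ / 321.9 = 0.318 → ξ₂ = 102.4 lbmol/h.
Outlet amounts (n = n₀ + Σ ν·ξ):
  P: 321.9 − 2(61.32) = 199.3
  Q: 0 + 2(61.32) − 1(102.4) = 20.28
  R: 0 + 1(102.4) = 102.4
Total out = 199.3 + 20.28 + 102.4 = 321.9 lbmol/h.

322 lbmol/h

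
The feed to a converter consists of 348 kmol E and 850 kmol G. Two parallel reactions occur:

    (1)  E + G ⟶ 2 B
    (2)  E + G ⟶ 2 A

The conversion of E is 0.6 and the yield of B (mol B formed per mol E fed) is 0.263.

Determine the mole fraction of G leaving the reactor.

0.535

Yield of B: 2ξ₁ / 348 = 0.263 → ξ₁ = 45.76 kmol.
Conversion of E: 1ξ₁ + 1ξ₂ = 0.6 × 348 = 208.8 → ξ₂ = 163 kmol.
Outlet amounts (n = n₀ + Σ ν·ξ):
  E: 348 − 1(45.76) − 1(163) = 139.2
  G: 850 − 1(45.76) − 1(163) = 641.2
  B: 0 + 2(45.76) = 91.52
  A: 0 + 2(163) = 326.1
Total out = 1198 kmol; y_G = 641.2 / 1198 = 0.5352.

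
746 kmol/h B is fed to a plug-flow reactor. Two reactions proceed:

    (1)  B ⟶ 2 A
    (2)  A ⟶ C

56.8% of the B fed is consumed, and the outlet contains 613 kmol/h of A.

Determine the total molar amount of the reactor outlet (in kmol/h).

1170 kmol/h

Conversion of B: B consumed = 1ξ₁ = 0.568 × 746 → ξ₁ = 423.7 kmol/h.
A balance: n_A = 0 + 2ξ₁ − 1ξ₂ = 613 → ξ₂ = (2·423.7 − 613)/1 = 234.5 kmol/h.
Outlet amounts (n = n₀ + Σ ν·ξ):
  B: 746 − 1(423.7) = 322.3
  A: 0 + 2(423.7) − 1(234.5) = 613
  C: 0 + 1(234.5) = 234.5
Total out = 322.3 + 613 + 234.5 = 1170 kmol/h.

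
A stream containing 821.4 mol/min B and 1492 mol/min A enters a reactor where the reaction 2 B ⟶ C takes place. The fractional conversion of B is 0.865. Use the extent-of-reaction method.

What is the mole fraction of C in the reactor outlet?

0.181

B reacted = 0.865 × 821.4 = 710.5 mol/min; ν_B = −2, so ξ = 710.5/2 = 355.3 mol/min.
Outlet amounts (n = n₀ + ν ξ):
  B: 821.4 − 2(355.3) = 110.9
  C: 0 + 1(355.3) = 355.3
  A: 1492 (inert)
Total out = 1958 mol/min; y_C = 355.3 / 1958 = 0.1814.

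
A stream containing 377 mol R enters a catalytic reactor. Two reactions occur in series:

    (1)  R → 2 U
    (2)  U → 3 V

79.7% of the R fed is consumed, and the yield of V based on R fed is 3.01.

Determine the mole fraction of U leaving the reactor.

0.155

Conversion of R: R consumed = 1ξ₁ = 0.797 × 377 → ξ₁ = 300.5 mol.
Yield of V: 3ξ₂ / 377 = 3.01 → ξ₂ = 378.3 mol.
Outlet amounts (n = n₀ + Σ ν·ξ):
  R: 377 − 1(300.5) = 76.53
  U: 0 + 2(300.5) − 1(378.3) = 222.7
  V: 0 + 3(378.3) = 1135
Total out = 1434 mol; y_U = 222.7 / 1434 = 0.1553.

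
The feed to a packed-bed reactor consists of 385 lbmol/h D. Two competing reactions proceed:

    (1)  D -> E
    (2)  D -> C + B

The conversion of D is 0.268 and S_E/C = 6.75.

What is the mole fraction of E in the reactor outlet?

Conversion of D: D consumed = 0.268 × 385 = 103.2 lbmol/h = 1ξ₁ + 1ξ₂.
Selectivity: 1ξ₁ / (1ξ₂) = 6.75 → ξ₁ = 6.75 ξ₂.
Substitute: (1·6.75 + 1) ξ₂ = 103.2 → ξ₂ = 13.31 lbmol/h, ξ₁ = 89.87 lbmol/h.
Outlet amounts (n = n₀ + Σ ν·ξ):
  D: 385 − 1(89.87) − 1(13.31) = 281.8
  E: 0 + 1(89.87) = 89.87
  C: 0 + 1(13.31) = 13.31
  B: 0 + 1(13.31) = 13.31
Total out = 398.3 lbmol/h; y_E = 89.87 / 398.3 = 0.2256.

0.226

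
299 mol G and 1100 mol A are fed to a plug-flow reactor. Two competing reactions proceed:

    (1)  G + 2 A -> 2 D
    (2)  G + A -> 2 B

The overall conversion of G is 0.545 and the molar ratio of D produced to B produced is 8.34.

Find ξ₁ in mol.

Conversion of G: G consumed = 0.545 × 299 = 163 mol = 1ξ₁ + 1ξ₂.
Selectivity: 2ξ₁ / (2ξ₂) = 8.34 → ξ₁ = 8.34 ξ₂.
Substitute: (1·8.34 + 1) ξ₂ = 163 → ξ₂ = 17.45 mol, ξ₁ = 145.5 mol.
Outlet amounts (n = n₀ + Σ ν·ξ):
  G: 299 − 1(145.5) − 1(17.45) = 136
  A: 1100 − 2(145.5) − 1(17.45) = 791.5
  D: 0 + 2(145.5) = 291
  B: 0 + 2(17.45) = 34.89

ξ₁ = 146 mol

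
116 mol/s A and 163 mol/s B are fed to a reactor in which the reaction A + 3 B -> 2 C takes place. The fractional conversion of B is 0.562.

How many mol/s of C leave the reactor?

B reacted = 0.562 × 163 = 91.61 mol/s; ν_B = −3, so ξ = 91.61/3 = 30.54 mol/s.
Outlet amounts (n = n₀ + ν ξ):
  A: 116 − 1(30.54) = 85.46
  B: 163 − 3(30.54) = 71.39
  C: 0 + 2(30.54) = 61.07

61.1 mol/s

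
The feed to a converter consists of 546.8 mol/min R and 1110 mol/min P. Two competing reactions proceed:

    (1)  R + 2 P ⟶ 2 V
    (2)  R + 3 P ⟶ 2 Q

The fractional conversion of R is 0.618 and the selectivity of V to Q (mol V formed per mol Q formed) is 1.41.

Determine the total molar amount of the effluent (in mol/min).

1180 mol/min

Conversion of R: R consumed = 0.618 × 546.8 = 337.9 mol/min = 1ξ₁ + 1ξ₂.
Selectivity: 2ξ₁ / (2ξ₂) = 1.41 → ξ₁ = 1.41 ξ₂.
Substitute: (1·1.41 + 1) ξ₂ = 337.9 → ξ₂ = 140.2 mol/min, ξ₁ = 197.7 mol/min.
Outlet amounts (n = n₀ + Σ ν·ξ):
  R: 546.8 − 1(197.7) − 1(140.2) = 208.9
  P: 1110 − 2(197.7) − 3(140.2) = 293.9
  V: 0 + 2(197.7) = 395.4
  Q: 0 + 2(140.2) = 280.4
Total out = 208.9 + 293.9 + 395.4 + 280.4 = 1179 mol/min.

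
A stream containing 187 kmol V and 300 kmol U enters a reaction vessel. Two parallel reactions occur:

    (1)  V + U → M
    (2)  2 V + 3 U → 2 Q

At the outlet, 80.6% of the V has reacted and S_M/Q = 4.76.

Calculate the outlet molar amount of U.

Conversion of V: V consumed = 0.806 × 187 = 150.7 kmol = 1ξ₁ + 2ξ₂.
Selectivity: 1ξ₁ / (2ξ₂) = 4.76 → ξ₁ = 9.52 ξ₂.
Substitute: (1·9.52 + 2) ξ₂ = 150.7 → ξ₂ = 13.08 kmol, ξ₁ = 124.6 kmol.
Outlet amounts (n = n₀ + Σ ν·ξ):
  V: 187 − 1(124.6) − 2(13.08) = 36.28
  U: 300 − 1(124.6) − 3(13.08) = 136.2
  M: 0 + 1(124.6) = 124.6
  Q: 0 + 2(13.08) = 26.17

136 kmol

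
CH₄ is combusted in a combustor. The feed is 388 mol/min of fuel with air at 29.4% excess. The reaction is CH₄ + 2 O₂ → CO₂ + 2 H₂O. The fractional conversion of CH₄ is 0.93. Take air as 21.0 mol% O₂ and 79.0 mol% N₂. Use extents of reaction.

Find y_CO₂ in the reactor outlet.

Stoichiometric O₂ = 2 × 388 = 776 mol/min; O₂ fed = 776 × 1.294 = 1004 mol/min.
N₂ fed = 1004 × 79/21 = 3777 mol/min.
Fuel reacted = 0.93 × 388 → ξ = 360.8 mol/min.
Outlet (n = n₀ + ν ξ):
  CH₄: 388 − 1(360.8) = 27.16
  O₂: 1004 − 2(360.8) = 282.5
  N₂: 3777 (inert)
  CO₂: 0 + 1(360.8) = 360.8
  H₂O: 0 + 2(360.8) = 721.7
Total out = 5170 mol/min; y_CO₂ = 360.8 / 5170 = 0.0698.

0.0698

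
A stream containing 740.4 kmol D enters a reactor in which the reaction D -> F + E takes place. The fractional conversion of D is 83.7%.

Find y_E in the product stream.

0.456

D reacted = 0.837 × 740.4 = 619.7 kmol; ν_D = −1, so ξ = 619.7/1 = 619.7 kmol.
Outlet amounts (n = n₀ + ν ξ):
  D: 740.4 − 1(619.7) = 120.7
  F: 0 + 1(619.7) = 619.7
  E: 0 + 1(619.7) = 619.7
Total out = 1360 kmol; y_E = 619.7 / 1360 = 0.4556.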